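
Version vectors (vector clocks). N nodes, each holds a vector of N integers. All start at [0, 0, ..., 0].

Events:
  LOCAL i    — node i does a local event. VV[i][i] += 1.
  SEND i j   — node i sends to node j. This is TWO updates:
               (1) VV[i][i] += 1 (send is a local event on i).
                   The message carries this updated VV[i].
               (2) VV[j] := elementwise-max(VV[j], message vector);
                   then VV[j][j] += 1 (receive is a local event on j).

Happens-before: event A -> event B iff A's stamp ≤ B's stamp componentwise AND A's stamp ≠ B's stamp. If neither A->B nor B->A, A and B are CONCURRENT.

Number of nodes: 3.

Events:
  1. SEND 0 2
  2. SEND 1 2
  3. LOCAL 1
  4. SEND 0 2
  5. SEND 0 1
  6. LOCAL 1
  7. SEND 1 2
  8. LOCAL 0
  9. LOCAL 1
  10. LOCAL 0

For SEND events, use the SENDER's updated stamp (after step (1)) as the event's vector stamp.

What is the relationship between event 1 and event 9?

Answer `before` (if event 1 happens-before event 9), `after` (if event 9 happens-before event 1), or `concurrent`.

Answer: before

Derivation:
Initial: VV[0]=[0, 0, 0]
Initial: VV[1]=[0, 0, 0]
Initial: VV[2]=[0, 0, 0]
Event 1: SEND 0->2: VV[0][0]++ -> VV[0]=[1, 0, 0], msg_vec=[1, 0, 0]; VV[2]=max(VV[2],msg_vec) then VV[2][2]++ -> VV[2]=[1, 0, 1]
Event 2: SEND 1->2: VV[1][1]++ -> VV[1]=[0, 1, 0], msg_vec=[0, 1, 0]; VV[2]=max(VV[2],msg_vec) then VV[2][2]++ -> VV[2]=[1, 1, 2]
Event 3: LOCAL 1: VV[1][1]++ -> VV[1]=[0, 2, 0]
Event 4: SEND 0->2: VV[0][0]++ -> VV[0]=[2, 0, 0], msg_vec=[2, 0, 0]; VV[2]=max(VV[2],msg_vec) then VV[2][2]++ -> VV[2]=[2, 1, 3]
Event 5: SEND 0->1: VV[0][0]++ -> VV[0]=[3, 0, 0], msg_vec=[3, 0, 0]; VV[1]=max(VV[1],msg_vec) then VV[1][1]++ -> VV[1]=[3, 3, 0]
Event 6: LOCAL 1: VV[1][1]++ -> VV[1]=[3, 4, 0]
Event 7: SEND 1->2: VV[1][1]++ -> VV[1]=[3, 5, 0], msg_vec=[3, 5, 0]; VV[2]=max(VV[2],msg_vec) then VV[2][2]++ -> VV[2]=[3, 5, 4]
Event 8: LOCAL 0: VV[0][0]++ -> VV[0]=[4, 0, 0]
Event 9: LOCAL 1: VV[1][1]++ -> VV[1]=[3, 6, 0]
Event 10: LOCAL 0: VV[0][0]++ -> VV[0]=[5, 0, 0]
Event 1 stamp: [1, 0, 0]
Event 9 stamp: [3, 6, 0]
[1, 0, 0] <= [3, 6, 0]? True
[3, 6, 0] <= [1, 0, 0]? False
Relation: before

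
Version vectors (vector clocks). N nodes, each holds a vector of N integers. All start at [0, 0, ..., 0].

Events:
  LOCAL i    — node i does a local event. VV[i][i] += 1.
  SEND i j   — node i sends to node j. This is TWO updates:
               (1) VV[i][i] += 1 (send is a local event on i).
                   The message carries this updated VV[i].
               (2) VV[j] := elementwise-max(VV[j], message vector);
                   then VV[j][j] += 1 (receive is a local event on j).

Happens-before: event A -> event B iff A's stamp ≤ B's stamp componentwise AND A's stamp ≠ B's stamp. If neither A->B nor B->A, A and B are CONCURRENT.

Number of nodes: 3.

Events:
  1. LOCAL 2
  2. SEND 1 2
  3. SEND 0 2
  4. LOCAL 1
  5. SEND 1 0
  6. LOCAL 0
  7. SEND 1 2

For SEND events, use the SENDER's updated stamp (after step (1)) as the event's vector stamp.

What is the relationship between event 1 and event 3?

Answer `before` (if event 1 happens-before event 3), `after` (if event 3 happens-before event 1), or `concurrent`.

Initial: VV[0]=[0, 0, 0]
Initial: VV[1]=[0, 0, 0]
Initial: VV[2]=[0, 0, 0]
Event 1: LOCAL 2: VV[2][2]++ -> VV[2]=[0, 0, 1]
Event 2: SEND 1->2: VV[1][1]++ -> VV[1]=[0, 1, 0], msg_vec=[0, 1, 0]; VV[2]=max(VV[2],msg_vec) then VV[2][2]++ -> VV[2]=[0, 1, 2]
Event 3: SEND 0->2: VV[0][0]++ -> VV[0]=[1, 0, 0], msg_vec=[1, 0, 0]; VV[2]=max(VV[2],msg_vec) then VV[2][2]++ -> VV[2]=[1, 1, 3]
Event 4: LOCAL 1: VV[1][1]++ -> VV[1]=[0, 2, 0]
Event 5: SEND 1->0: VV[1][1]++ -> VV[1]=[0, 3, 0], msg_vec=[0, 3, 0]; VV[0]=max(VV[0],msg_vec) then VV[0][0]++ -> VV[0]=[2, 3, 0]
Event 6: LOCAL 0: VV[0][0]++ -> VV[0]=[3, 3, 0]
Event 7: SEND 1->2: VV[1][1]++ -> VV[1]=[0, 4, 0], msg_vec=[0, 4, 0]; VV[2]=max(VV[2],msg_vec) then VV[2][2]++ -> VV[2]=[1, 4, 4]
Event 1 stamp: [0, 0, 1]
Event 3 stamp: [1, 0, 0]
[0, 0, 1] <= [1, 0, 0]? False
[1, 0, 0] <= [0, 0, 1]? False
Relation: concurrent

Answer: concurrent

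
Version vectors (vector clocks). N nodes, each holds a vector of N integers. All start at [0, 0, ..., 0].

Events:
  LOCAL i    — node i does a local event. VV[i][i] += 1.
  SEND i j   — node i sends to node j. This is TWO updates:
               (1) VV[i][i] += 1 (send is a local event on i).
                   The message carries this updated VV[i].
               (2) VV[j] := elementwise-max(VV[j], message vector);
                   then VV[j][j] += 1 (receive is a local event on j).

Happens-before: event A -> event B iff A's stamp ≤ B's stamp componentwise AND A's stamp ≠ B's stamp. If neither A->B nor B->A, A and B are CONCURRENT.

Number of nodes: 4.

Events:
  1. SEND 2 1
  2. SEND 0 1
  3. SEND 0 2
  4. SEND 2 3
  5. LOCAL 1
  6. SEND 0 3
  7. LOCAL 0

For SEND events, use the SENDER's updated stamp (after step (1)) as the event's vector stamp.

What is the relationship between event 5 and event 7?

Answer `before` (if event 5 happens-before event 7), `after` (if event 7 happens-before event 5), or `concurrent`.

Initial: VV[0]=[0, 0, 0, 0]
Initial: VV[1]=[0, 0, 0, 0]
Initial: VV[2]=[0, 0, 0, 0]
Initial: VV[3]=[0, 0, 0, 0]
Event 1: SEND 2->1: VV[2][2]++ -> VV[2]=[0, 0, 1, 0], msg_vec=[0, 0, 1, 0]; VV[1]=max(VV[1],msg_vec) then VV[1][1]++ -> VV[1]=[0, 1, 1, 0]
Event 2: SEND 0->1: VV[0][0]++ -> VV[0]=[1, 0, 0, 0], msg_vec=[1, 0, 0, 0]; VV[1]=max(VV[1],msg_vec) then VV[1][1]++ -> VV[1]=[1, 2, 1, 0]
Event 3: SEND 0->2: VV[0][0]++ -> VV[0]=[2, 0, 0, 0], msg_vec=[2, 0, 0, 0]; VV[2]=max(VV[2],msg_vec) then VV[2][2]++ -> VV[2]=[2, 0, 2, 0]
Event 4: SEND 2->3: VV[2][2]++ -> VV[2]=[2, 0, 3, 0], msg_vec=[2, 0, 3, 0]; VV[3]=max(VV[3],msg_vec) then VV[3][3]++ -> VV[3]=[2, 0, 3, 1]
Event 5: LOCAL 1: VV[1][1]++ -> VV[1]=[1, 3, 1, 0]
Event 6: SEND 0->3: VV[0][0]++ -> VV[0]=[3, 0, 0, 0], msg_vec=[3, 0, 0, 0]; VV[3]=max(VV[3],msg_vec) then VV[3][3]++ -> VV[3]=[3, 0, 3, 2]
Event 7: LOCAL 0: VV[0][0]++ -> VV[0]=[4, 0, 0, 0]
Event 5 stamp: [1, 3, 1, 0]
Event 7 stamp: [4, 0, 0, 0]
[1, 3, 1, 0] <= [4, 0, 0, 0]? False
[4, 0, 0, 0] <= [1, 3, 1, 0]? False
Relation: concurrent

Answer: concurrent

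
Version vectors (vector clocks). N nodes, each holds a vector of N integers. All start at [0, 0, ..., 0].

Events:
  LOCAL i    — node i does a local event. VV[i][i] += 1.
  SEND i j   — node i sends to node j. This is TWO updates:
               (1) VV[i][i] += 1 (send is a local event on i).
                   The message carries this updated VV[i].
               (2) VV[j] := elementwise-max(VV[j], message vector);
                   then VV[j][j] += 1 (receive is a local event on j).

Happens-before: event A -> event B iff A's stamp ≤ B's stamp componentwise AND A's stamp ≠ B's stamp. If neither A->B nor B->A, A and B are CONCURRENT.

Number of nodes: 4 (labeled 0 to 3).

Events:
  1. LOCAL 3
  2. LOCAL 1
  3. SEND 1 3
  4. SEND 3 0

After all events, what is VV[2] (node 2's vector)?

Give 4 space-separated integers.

Answer: 0 0 0 0

Derivation:
Initial: VV[0]=[0, 0, 0, 0]
Initial: VV[1]=[0, 0, 0, 0]
Initial: VV[2]=[0, 0, 0, 0]
Initial: VV[3]=[0, 0, 0, 0]
Event 1: LOCAL 3: VV[3][3]++ -> VV[3]=[0, 0, 0, 1]
Event 2: LOCAL 1: VV[1][1]++ -> VV[1]=[0, 1, 0, 0]
Event 3: SEND 1->3: VV[1][1]++ -> VV[1]=[0, 2, 0, 0], msg_vec=[0, 2, 0, 0]; VV[3]=max(VV[3],msg_vec) then VV[3][3]++ -> VV[3]=[0, 2, 0, 2]
Event 4: SEND 3->0: VV[3][3]++ -> VV[3]=[0, 2, 0, 3], msg_vec=[0, 2, 0, 3]; VV[0]=max(VV[0],msg_vec) then VV[0][0]++ -> VV[0]=[1, 2, 0, 3]
Final vectors: VV[0]=[1, 2, 0, 3]; VV[1]=[0, 2, 0, 0]; VV[2]=[0, 0, 0, 0]; VV[3]=[0, 2, 0, 3]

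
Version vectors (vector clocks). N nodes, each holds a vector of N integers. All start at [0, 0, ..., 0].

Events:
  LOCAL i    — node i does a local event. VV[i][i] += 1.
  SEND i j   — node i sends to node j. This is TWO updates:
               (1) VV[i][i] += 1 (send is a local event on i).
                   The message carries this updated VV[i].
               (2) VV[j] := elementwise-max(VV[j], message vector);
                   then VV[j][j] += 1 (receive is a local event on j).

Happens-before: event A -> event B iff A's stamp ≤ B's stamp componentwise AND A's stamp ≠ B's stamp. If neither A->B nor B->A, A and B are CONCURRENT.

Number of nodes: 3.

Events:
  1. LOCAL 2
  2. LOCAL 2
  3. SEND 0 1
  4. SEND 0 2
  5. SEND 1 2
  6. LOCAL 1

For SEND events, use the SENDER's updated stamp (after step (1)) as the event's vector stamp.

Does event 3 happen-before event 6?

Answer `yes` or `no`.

Answer: yes

Derivation:
Initial: VV[0]=[0, 0, 0]
Initial: VV[1]=[0, 0, 0]
Initial: VV[2]=[0, 0, 0]
Event 1: LOCAL 2: VV[2][2]++ -> VV[2]=[0, 0, 1]
Event 2: LOCAL 2: VV[2][2]++ -> VV[2]=[0, 0, 2]
Event 3: SEND 0->1: VV[0][0]++ -> VV[0]=[1, 0, 0], msg_vec=[1, 0, 0]; VV[1]=max(VV[1],msg_vec) then VV[1][1]++ -> VV[1]=[1, 1, 0]
Event 4: SEND 0->2: VV[0][0]++ -> VV[0]=[2, 0, 0], msg_vec=[2, 0, 0]; VV[2]=max(VV[2],msg_vec) then VV[2][2]++ -> VV[2]=[2, 0, 3]
Event 5: SEND 1->2: VV[1][1]++ -> VV[1]=[1, 2, 0], msg_vec=[1, 2, 0]; VV[2]=max(VV[2],msg_vec) then VV[2][2]++ -> VV[2]=[2, 2, 4]
Event 6: LOCAL 1: VV[1][1]++ -> VV[1]=[1, 3, 0]
Event 3 stamp: [1, 0, 0]
Event 6 stamp: [1, 3, 0]
[1, 0, 0] <= [1, 3, 0]? True. Equal? False. Happens-before: True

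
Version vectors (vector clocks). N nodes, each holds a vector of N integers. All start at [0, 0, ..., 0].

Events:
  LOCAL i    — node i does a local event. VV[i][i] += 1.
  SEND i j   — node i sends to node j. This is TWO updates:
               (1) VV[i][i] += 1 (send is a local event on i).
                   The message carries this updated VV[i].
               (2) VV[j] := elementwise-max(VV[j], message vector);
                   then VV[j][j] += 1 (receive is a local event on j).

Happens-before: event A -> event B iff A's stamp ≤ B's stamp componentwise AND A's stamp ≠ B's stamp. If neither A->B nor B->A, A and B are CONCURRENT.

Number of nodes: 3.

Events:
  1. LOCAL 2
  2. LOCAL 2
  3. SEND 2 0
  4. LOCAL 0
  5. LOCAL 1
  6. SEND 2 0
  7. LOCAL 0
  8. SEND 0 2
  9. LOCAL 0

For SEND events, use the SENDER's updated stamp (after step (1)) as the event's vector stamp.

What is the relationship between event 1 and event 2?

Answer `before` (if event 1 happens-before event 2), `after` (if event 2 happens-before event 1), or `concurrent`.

Initial: VV[0]=[0, 0, 0]
Initial: VV[1]=[0, 0, 0]
Initial: VV[2]=[0, 0, 0]
Event 1: LOCAL 2: VV[2][2]++ -> VV[2]=[0, 0, 1]
Event 2: LOCAL 2: VV[2][2]++ -> VV[2]=[0, 0, 2]
Event 3: SEND 2->0: VV[2][2]++ -> VV[2]=[0, 0, 3], msg_vec=[0, 0, 3]; VV[0]=max(VV[0],msg_vec) then VV[0][0]++ -> VV[0]=[1, 0, 3]
Event 4: LOCAL 0: VV[0][0]++ -> VV[0]=[2, 0, 3]
Event 5: LOCAL 1: VV[1][1]++ -> VV[1]=[0, 1, 0]
Event 6: SEND 2->0: VV[2][2]++ -> VV[2]=[0, 0, 4], msg_vec=[0, 0, 4]; VV[0]=max(VV[0],msg_vec) then VV[0][0]++ -> VV[0]=[3, 0, 4]
Event 7: LOCAL 0: VV[0][0]++ -> VV[0]=[4, 0, 4]
Event 8: SEND 0->2: VV[0][0]++ -> VV[0]=[5, 0, 4], msg_vec=[5, 0, 4]; VV[2]=max(VV[2],msg_vec) then VV[2][2]++ -> VV[2]=[5, 0, 5]
Event 9: LOCAL 0: VV[0][0]++ -> VV[0]=[6, 0, 4]
Event 1 stamp: [0, 0, 1]
Event 2 stamp: [0, 0, 2]
[0, 0, 1] <= [0, 0, 2]? True
[0, 0, 2] <= [0, 0, 1]? False
Relation: before

Answer: before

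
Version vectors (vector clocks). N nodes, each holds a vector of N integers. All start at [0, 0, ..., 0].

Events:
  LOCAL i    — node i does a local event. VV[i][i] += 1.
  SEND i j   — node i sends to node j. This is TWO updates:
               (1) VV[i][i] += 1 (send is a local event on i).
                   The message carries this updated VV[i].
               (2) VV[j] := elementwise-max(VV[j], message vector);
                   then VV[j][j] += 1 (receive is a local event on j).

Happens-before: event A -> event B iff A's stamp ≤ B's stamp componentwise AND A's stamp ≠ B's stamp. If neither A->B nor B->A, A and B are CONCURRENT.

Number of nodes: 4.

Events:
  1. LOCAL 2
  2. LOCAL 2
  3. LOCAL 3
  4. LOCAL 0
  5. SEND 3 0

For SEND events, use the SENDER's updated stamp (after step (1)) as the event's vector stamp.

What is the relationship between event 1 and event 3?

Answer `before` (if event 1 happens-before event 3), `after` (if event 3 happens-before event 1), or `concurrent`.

Answer: concurrent

Derivation:
Initial: VV[0]=[0, 0, 0, 0]
Initial: VV[1]=[0, 0, 0, 0]
Initial: VV[2]=[0, 0, 0, 0]
Initial: VV[3]=[0, 0, 0, 0]
Event 1: LOCAL 2: VV[2][2]++ -> VV[2]=[0, 0, 1, 0]
Event 2: LOCAL 2: VV[2][2]++ -> VV[2]=[0, 0, 2, 0]
Event 3: LOCAL 3: VV[3][3]++ -> VV[3]=[0, 0, 0, 1]
Event 4: LOCAL 0: VV[0][0]++ -> VV[0]=[1, 0, 0, 0]
Event 5: SEND 3->0: VV[3][3]++ -> VV[3]=[0, 0, 0, 2], msg_vec=[0, 0, 0, 2]; VV[0]=max(VV[0],msg_vec) then VV[0][0]++ -> VV[0]=[2, 0, 0, 2]
Event 1 stamp: [0, 0, 1, 0]
Event 3 stamp: [0, 0, 0, 1]
[0, 0, 1, 0] <= [0, 0, 0, 1]? False
[0, 0, 0, 1] <= [0, 0, 1, 0]? False
Relation: concurrent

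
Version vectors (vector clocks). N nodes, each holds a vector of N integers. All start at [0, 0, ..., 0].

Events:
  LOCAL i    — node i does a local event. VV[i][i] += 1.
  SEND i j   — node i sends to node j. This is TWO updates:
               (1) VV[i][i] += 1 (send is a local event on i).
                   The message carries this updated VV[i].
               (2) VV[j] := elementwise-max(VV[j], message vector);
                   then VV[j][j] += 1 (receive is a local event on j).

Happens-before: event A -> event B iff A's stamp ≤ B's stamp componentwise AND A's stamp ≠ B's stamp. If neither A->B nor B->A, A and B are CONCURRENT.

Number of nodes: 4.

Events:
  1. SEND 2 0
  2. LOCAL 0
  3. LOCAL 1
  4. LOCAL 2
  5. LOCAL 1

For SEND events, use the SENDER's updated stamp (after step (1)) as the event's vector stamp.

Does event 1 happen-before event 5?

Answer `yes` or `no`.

Answer: no

Derivation:
Initial: VV[0]=[0, 0, 0, 0]
Initial: VV[1]=[0, 0, 0, 0]
Initial: VV[2]=[0, 0, 0, 0]
Initial: VV[3]=[0, 0, 0, 0]
Event 1: SEND 2->0: VV[2][2]++ -> VV[2]=[0, 0, 1, 0], msg_vec=[0, 0, 1, 0]; VV[0]=max(VV[0],msg_vec) then VV[0][0]++ -> VV[0]=[1, 0, 1, 0]
Event 2: LOCAL 0: VV[0][0]++ -> VV[0]=[2, 0, 1, 0]
Event 3: LOCAL 1: VV[1][1]++ -> VV[1]=[0, 1, 0, 0]
Event 4: LOCAL 2: VV[2][2]++ -> VV[2]=[0, 0, 2, 0]
Event 5: LOCAL 1: VV[1][1]++ -> VV[1]=[0, 2, 0, 0]
Event 1 stamp: [0, 0, 1, 0]
Event 5 stamp: [0, 2, 0, 0]
[0, 0, 1, 0] <= [0, 2, 0, 0]? False. Equal? False. Happens-before: False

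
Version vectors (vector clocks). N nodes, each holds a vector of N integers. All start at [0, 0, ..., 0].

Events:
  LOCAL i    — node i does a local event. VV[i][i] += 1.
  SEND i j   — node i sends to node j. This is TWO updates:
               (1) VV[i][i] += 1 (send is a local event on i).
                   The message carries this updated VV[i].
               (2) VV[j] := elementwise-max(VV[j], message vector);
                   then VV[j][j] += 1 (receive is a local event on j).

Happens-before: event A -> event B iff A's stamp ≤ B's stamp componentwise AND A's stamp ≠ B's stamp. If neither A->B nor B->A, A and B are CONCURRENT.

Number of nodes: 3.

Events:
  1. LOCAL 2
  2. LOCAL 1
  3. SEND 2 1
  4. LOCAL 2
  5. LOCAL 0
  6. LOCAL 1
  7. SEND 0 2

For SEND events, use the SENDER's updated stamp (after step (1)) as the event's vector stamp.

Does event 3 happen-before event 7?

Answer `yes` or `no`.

Answer: no

Derivation:
Initial: VV[0]=[0, 0, 0]
Initial: VV[1]=[0, 0, 0]
Initial: VV[2]=[0, 0, 0]
Event 1: LOCAL 2: VV[2][2]++ -> VV[2]=[0, 0, 1]
Event 2: LOCAL 1: VV[1][1]++ -> VV[1]=[0, 1, 0]
Event 3: SEND 2->1: VV[2][2]++ -> VV[2]=[0, 0, 2], msg_vec=[0, 0, 2]; VV[1]=max(VV[1],msg_vec) then VV[1][1]++ -> VV[1]=[0, 2, 2]
Event 4: LOCAL 2: VV[2][2]++ -> VV[2]=[0, 0, 3]
Event 5: LOCAL 0: VV[0][0]++ -> VV[0]=[1, 0, 0]
Event 6: LOCAL 1: VV[1][1]++ -> VV[1]=[0, 3, 2]
Event 7: SEND 0->2: VV[0][0]++ -> VV[0]=[2, 0, 0], msg_vec=[2, 0, 0]; VV[2]=max(VV[2],msg_vec) then VV[2][2]++ -> VV[2]=[2, 0, 4]
Event 3 stamp: [0, 0, 2]
Event 7 stamp: [2, 0, 0]
[0, 0, 2] <= [2, 0, 0]? False. Equal? False. Happens-before: False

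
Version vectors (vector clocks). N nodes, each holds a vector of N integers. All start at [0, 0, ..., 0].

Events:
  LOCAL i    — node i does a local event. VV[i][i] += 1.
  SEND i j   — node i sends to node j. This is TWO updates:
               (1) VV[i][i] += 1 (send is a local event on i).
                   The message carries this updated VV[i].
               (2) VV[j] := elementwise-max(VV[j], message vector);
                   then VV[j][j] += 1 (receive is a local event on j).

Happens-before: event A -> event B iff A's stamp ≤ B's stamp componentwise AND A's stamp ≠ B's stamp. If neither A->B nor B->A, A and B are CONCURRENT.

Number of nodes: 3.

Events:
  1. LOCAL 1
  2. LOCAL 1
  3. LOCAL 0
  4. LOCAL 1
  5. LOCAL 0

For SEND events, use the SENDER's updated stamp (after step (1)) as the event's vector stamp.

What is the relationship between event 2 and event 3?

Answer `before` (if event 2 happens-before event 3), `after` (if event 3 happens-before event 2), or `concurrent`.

Answer: concurrent

Derivation:
Initial: VV[0]=[0, 0, 0]
Initial: VV[1]=[0, 0, 0]
Initial: VV[2]=[0, 0, 0]
Event 1: LOCAL 1: VV[1][1]++ -> VV[1]=[0, 1, 0]
Event 2: LOCAL 1: VV[1][1]++ -> VV[1]=[0, 2, 0]
Event 3: LOCAL 0: VV[0][0]++ -> VV[0]=[1, 0, 0]
Event 4: LOCAL 1: VV[1][1]++ -> VV[1]=[0, 3, 0]
Event 5: LOCAL 0: VV[0][0]++ -> VV[0]=[2, 0, 0]
Event 2 stamp: [0, 2, 0]
Event 3 stamp: [1, 0, 0]
[0, 2, 0] <= [1, 0, 0]? False
[1, 0, 0] <= [0, 2, 0]? False
Relation: concurrent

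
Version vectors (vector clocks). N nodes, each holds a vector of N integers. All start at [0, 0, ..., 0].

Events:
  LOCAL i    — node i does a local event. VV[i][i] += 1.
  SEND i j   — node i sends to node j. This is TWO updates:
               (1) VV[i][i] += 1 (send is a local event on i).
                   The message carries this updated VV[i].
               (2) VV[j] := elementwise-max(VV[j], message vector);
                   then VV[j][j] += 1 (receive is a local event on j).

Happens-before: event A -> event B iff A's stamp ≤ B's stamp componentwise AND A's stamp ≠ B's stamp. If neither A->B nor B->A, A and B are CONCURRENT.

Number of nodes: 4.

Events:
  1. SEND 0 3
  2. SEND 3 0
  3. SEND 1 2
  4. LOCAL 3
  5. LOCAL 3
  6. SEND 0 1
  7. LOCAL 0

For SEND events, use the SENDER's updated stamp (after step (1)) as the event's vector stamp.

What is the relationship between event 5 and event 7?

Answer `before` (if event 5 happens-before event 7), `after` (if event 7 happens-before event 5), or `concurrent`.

Answer: concurrent

Derivation:
Initial: VV[0]=[0, 0, 0, 0]
Initial: VV[1]=[0, 0, 0, 0]
Initial: VV[2]=[0, 0, 0, 0]
Initial: VV[3]=[0, 0, 0, 0]
Event 1: SEND 0->3: VV[0][0]++ -> VV[0]=[1, 0, 0, 0], msg_vec=[1, 0, 0, 0]; VV[3]=max(VV[3],msg_vec) then VV[3][3]++ -> VV[3]=[1, 0, 0, 1]
Event 2: SEND 3->0: VV[3][3]++ -> VV[3]=[1, 0, 0, 2], msg_vec=[1, 0, 0, 2]; VV[0]=max(VV[0],msg_vec) then VV[0][0]++ -> VV[0]=[2, 0, 0, 2]
Event 3: SEND 1->2: VV[1][1]++ -> VV[1]=[0, 1, 0, 0], msg_vec=[0, 1, 0, 0]; VV[2]=max(VV[2],msg_vec) then VV[2][2]++ -> VV[2]=[0, 1, 1, 0]
Event 4: LOCAL 3: VV[3][3]++ -> VV[3]=[1, 0, 0, 3]
Event 5: LOCAL 3: VV[3][3]++ -> VV[3]=[1, 0, 0, 4]
Event 6: SEND 0->1: VV[0][0]++ -> VV[0]=[3, 0, 0, 2], msg_vec=[3, 0, 0, 2]; VV[1]=max(VV[1],msg_vec) then VV[1][1]++ -> VV[1]=[3, 2, 0, 2]
Event 7: LOCAL 0: VV[0][0]++ -> VV[0]=[4, 0, 0, 2]
Event 5 stamp: [1, 0, 0, 4]
Event 7 stamp: [4, 0, 0, 2]
[1, 0, 0, 4] <= [4, 0, 0, 2]? False
[4, 0, 0, 2] <= [1, 0, 0, 4]? False
Relation: concurrent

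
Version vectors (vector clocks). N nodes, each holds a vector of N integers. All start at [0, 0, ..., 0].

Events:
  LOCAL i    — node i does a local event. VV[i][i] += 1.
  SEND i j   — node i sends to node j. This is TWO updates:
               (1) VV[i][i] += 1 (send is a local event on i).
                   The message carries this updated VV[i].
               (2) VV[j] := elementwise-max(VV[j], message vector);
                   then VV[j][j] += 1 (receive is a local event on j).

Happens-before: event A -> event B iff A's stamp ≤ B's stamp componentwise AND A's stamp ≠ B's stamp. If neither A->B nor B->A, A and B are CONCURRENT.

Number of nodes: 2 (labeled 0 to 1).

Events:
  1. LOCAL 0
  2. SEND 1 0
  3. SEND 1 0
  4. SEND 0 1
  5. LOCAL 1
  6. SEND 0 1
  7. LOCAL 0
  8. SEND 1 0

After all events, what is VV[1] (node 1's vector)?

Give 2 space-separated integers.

Initial: VV[0]=[0, 0]
Initial: VV[1]=[0, 0]
Event 1: LOCAL 0: VV[0][0]++ -> VV[0]=[1, 0]
Event 2: SEND 1->0: VV[1][1]++ -> VV[1]=[0, 1], msg_vec=[0, 1]; VV[0]=max(VV[0],msg_vec) then VV[0][0]++ -> VV[0]=[2, 1]
Event 3: SEND 1->0: VV[1][1]++ -> VV[1]=[0, 2], msg_vec=[0, 2]; VV[0]=max(VV[0],msg_vec) then VV[0][0]++ -> VV[0]=[3, 2]
Event 4: SEND 0->1: VV[0][0]++ -> VV[0]=[4, 2], msg_vec=[4, 2]; VV[1]=max(VV[1],msg_vec) then VV[1][1]++ -> VV[1]=[4, 3]
Event 5: LOCAL 1: VV[1][1]++ -> VV[1]=[4, 4]
Event 6: SEND 0->1: VV[0][0]++ -> VV[0]=[5, 2], msg_vec=[5, 2]; VV[1]=max(VV[1],msg_vec) then VV[1][1]++ -> VV[1]=[5, 5]
Event 7: LOCAL 0: VV[0][0]++ -> VV[0]=[6, 2]
Event 8: SEND 1->0: VV[1][1]++ -> VV[1]=[5, 6], msg_vec=[5, 6]; VV[0]=max(VV[0],msg_vec) then VV[0][0]++ -> VV[0]=[7, 6]
Final vectors: VV[0]=[7, 6]; VV[1]=[5, 6]

Answer: 5 6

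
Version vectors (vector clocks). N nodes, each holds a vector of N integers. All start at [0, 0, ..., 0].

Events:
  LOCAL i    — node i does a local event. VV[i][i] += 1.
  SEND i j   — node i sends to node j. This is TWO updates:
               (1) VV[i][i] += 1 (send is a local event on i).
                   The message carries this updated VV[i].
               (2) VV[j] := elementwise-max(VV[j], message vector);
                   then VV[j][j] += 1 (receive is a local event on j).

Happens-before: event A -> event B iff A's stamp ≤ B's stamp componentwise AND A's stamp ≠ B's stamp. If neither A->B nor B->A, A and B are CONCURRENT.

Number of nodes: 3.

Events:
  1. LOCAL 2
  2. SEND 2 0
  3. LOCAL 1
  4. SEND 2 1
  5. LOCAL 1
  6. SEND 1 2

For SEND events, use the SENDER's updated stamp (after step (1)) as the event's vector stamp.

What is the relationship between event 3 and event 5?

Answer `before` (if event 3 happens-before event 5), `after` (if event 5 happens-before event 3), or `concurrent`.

Initial: VV[0]=[0, 0, 0]
Initial: VV[1]=[0, 0, 0]
Initial: VV[2]=[0, 0, 0]
Event 1: LOCAL 2: VV[2][2]++ -> VV[2]=[0, 0, 1]
Event 2: SEND 2->0: VV[2][2]++ -> VV[2]=[0, 0, 2], msg_vec=[0, 0, 2]; VV[0]=max(VV[0],msg_vec) then VV[0][0]++ -> VV[0]=[1, 0, 2]
Event 3: LOCAL 1: VV[1][1]++ -> VV[1]=[0, 1, 0]
Event 4: SEND 2->1: VV[2][2]++ -> VV[2]=[0, 0, 3], msg_vec=[0, 0, 3]; VV[1]=max(VV[1],msg_vec) then VV[1][1]++ -> VV[1]=[0, 2, 3]
Event 5: LOCAL 1: VV[1][1]++ -> VV[1]=[0, 3, 3]
Event 6: SEND 1->2: VV[1][1]++ -> VV[1]=[0, 4, 3], msg_vec=[0, 4, 3]; VV[2]=max(VV[2],msg_vec) then VV[2][2]++ -> VV[2]=[0, 4, 4]
Event 3 stamp: [0, 1, 0]
Event 5 stamp: [0, 3, 3]
[0, 1, 0] <= [0, 3, 3]? True
[0, 3, 3] <= [0, 1, 0]? False
Relation: before

Answer: before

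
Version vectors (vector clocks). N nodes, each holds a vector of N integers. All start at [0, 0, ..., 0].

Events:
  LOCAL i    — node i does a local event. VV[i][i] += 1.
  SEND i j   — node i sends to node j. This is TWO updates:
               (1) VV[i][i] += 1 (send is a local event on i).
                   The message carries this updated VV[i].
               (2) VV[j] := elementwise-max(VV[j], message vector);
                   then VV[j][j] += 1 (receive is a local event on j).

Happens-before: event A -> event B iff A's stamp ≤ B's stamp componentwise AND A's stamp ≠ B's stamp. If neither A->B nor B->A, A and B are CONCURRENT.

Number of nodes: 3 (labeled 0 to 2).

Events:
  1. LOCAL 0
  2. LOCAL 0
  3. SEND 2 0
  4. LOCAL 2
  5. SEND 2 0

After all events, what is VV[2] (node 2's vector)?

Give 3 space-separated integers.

Initial: VV[0]=[0, 0, 0]
Initial: VV[1]=[0, 0, 0]
Initial: VV[2]=[0, 0, 0]
Event 1: LOCAL 0: VV[0][0]++ -> VV[0]=[1, 0, 0]
Event 2: LOCAL 0: VV[0][0]++ -> VV[0]=[2, 0, 0]
Event 3: SEND 2->0: VV[2][2]++ -> VV[2]=[0, 0, 1], msg_vec=[0, 0, 1]; VV[0]=max(VV[0],msg_vec) then VV[0][0]++ -> VV[0]=[3, 0, 1]
Event 4: LOCAL 2: VV[2][2]++ -> VV[2]=[0, 0, 2]
Event 5: SEND 2->0: VV[2][2]++ -> VV[2]=[0, 0, 3], msg_vec=[0, 0, 3]; VV[0]=max(VV[0],msg_vec) then VV[0][0]++ -> VV[0]=[4, 0, 3]
Final vectors: VV[0]=[4, 0, 3]; VV[1]=[0, 0, 0]; VV[2]=[0, 0, 3]

Answer: 0 0 3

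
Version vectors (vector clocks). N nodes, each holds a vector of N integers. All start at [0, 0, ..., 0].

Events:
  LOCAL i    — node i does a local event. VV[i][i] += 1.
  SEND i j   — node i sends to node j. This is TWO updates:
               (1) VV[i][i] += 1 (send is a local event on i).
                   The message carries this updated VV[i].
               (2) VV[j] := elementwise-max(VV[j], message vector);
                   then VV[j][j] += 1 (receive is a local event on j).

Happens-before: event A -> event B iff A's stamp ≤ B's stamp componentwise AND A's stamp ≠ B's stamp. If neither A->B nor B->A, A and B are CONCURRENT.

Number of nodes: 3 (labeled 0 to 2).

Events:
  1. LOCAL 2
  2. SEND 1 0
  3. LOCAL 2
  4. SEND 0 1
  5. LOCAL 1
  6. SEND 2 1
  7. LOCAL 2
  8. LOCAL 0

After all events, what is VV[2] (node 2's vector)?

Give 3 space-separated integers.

Answer: 0 0 4

Derivation:
Initial: VV[0]=[0, 0, 0]
Initial: VV[1]=[0, 0, 0]
Initial: VV[2]=[0, 0, 0]
Event 1: LOCAL 2: VV[2][2]++ -> VV[2]=[0, 0, 1]
Event 2: SEND 1->0: VV[1][1]++ -> VV[1]=[0, 1, 0], msg_vec=[0, 1, 0]; VV[0]=max(VV[0],msg_vec) then VV[0][0]++ -> VV[0]=[1, 1, 0]
Event 3: LOCAL 2: VV[2][2]++ -> VV[2]=[0, 0, 2]
Event 4: SEND 0->1: VV[0][0]++ -> VV[0]=[2, 1, 0], msg_vec=[2, 1, 0]; VV[1]=max(VV[1],msg_vec) then VV[1][1]++ -> VV[1]=[2, 2, 0]
Event 5: LOCAL 1: VV[1][1]++ -> VV[1]=[2, 3, 0]
Event 6: SEND 2->1: VV[2][2]++ -> VV[2]=[0, 0, 3], msg_vec=[0, 0, 3]; VV[1]=max(VV[1],msg_vec) then VV[1][1]++ -> VV[1]=[2, 4, 3]
Event 7: LOCAL 2: VV[2][2]++ -> VV[2]=[0, 0, 4]
Event 8: LOCAL 0: VV[0][0]++ -> VV[0]=[3, 1, 0]
Final vectors: VV[0]=[3, 1, 0]; VV[1]=[2, 4, 3]; VV[2]=[0, 0, 4]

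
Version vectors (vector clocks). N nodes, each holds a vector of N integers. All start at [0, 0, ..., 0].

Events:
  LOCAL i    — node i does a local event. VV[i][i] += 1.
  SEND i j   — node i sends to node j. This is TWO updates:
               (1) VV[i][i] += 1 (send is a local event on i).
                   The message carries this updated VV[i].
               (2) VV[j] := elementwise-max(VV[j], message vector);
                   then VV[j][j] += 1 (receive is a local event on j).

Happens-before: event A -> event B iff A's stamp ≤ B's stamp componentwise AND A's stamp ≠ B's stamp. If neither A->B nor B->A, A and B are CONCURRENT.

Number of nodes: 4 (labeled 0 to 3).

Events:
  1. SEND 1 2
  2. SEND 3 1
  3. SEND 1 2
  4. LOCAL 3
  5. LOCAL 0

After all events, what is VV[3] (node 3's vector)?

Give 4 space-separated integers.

Initial: VV[0]=[0, 0, 0, 0]
Initial: VV[1]=[0, 0, 0, 0]
Initial: VV[2]=[0, 0, 0, 0]
Initial: VV[3]=[0, 0, 0, 0]
Event 1: SEND 1->2: VV[1][1]++ -> VV[1]=[0, 1, 0, 0], msg_vec=[0, 1, 0, 0]; VV[2]=max(VV[2],msg_vec) then VV[2][2]++ -> VV[2]=[0, 1, 1, 0]
Event 2: SEND 3->1: VV[3][3]++ -> VV[3]=[0, 0, 0, 1], msg_vec=[0, 0, 0, 1]; VV[1]=max(VV[1],msg_vec) then VV[1][1]++ -> VV[1]=[0, 2, 0, 1]
Event 3: SEND 1->2: VV[1][1]++ -> VV[1]=[0, 3, 0, 1], msg_vec=[0, 3, 0, 1]; VV[2]=max(VV[2],msg_vec) then VV[2][2]++ -> VV[2]=[0, 3, 2, 1]
Event 4: LOCAL 3: VV[3][3]++ -> VV[3]=[0, 0, 0, 2]
Event 5: LOCAL 0: VV[0][0]++ -> VV[0]=[1, 0, 0, 0]
Final vectors: VV[0]=[1, 0, 0, 0]; VV[1]=[0, 3, 0, 1]; VV[2]=[0, 3, 2, 1]; VV[3]=[0, 0, 0, 2]

Answer: 0 0 0 2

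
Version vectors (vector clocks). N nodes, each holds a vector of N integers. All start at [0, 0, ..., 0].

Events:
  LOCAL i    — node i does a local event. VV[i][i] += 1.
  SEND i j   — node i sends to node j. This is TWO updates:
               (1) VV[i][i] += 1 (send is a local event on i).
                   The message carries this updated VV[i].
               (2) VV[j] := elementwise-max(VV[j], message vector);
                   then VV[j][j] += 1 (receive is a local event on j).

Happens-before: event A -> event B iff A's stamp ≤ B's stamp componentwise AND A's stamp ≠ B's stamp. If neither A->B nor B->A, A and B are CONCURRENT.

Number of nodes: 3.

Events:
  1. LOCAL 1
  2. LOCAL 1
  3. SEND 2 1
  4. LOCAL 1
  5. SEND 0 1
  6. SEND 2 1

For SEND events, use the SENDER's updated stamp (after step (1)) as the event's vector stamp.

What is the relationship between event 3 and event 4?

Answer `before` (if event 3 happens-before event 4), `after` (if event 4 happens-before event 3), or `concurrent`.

Answer: before

Derivation:
Initial: VV[0]=[0, 0, 0]
Initial: VV[1]=[0, 0, 0]
Initial: VV[2]=[0, 0, 0]
Event 1: LOCAL 1: VV[1][1]++ -> VV[1]=[0, 1, 0]
Event 2: LOCAL 1: VV[1][1]++ -> VV[1]=[0, 2, 0]
Event 3: SEND 2->1: VV[2][2]++ -> VV[2]=[0, 0, 1], msg_vec=[0, 0, 1]; VV[1]=max(VV[1],msg_vec) then VV[1][1]++ -> VV[1]=[0, 3, 1]
Event 4: LOCAL 1: VV[1][1]++ -> VV[1]=[0, 4, 1]
Event 5: SEND 0->1: VV[0][0]++ -> VV[0]=[1, 0, 0], msg_vec=[1, 0, 0]; VV[1]=max(VV[1],msg_vec) then VV[1][1]++ -> VV[1]=[1, 5, 1]
Event 6: SEND 2->1: VV[2][2]++ -> VV[2]=[0, 0, 2], msg_vec=[0, 0, 2]; VV[1]=max(VV[1],msg_vec) then VV[1][1]++ -> VV[1]=[1, 6, 2]
Event 3 stamp: [0, 0, 1]
Event 4 stamp: [0, 4, 1]
[0, 0, 1] <= [0, 4, 1]? True
[0, 4, 1] <= [0, 0, 1]? False
Relation: before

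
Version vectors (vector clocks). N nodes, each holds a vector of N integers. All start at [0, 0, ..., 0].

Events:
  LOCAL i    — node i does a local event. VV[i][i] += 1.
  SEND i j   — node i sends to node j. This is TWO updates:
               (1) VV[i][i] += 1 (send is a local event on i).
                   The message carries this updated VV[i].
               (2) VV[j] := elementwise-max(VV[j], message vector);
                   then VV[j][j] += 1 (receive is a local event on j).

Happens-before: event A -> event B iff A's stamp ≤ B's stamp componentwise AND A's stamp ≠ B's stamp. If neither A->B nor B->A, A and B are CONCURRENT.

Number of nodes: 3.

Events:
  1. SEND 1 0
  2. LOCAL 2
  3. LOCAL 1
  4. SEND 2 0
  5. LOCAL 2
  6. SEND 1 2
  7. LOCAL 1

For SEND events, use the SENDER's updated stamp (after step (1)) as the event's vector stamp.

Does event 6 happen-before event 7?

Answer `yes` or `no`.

Answer: yes

Derivation:
Initial: VV[0]=[0, 0, 0]
Initial: VV[1]=[0, 0, 0]
Initial: VV[2]=[0, 0, 0]
Event 1: SEND 1->0: VV[1][1]++ -> VV[1]=[0, 1, 0], msg_vec=[0, 1, 0]; VV[0]=max(VV[0],msg_vec) then VV[0][0]++ -> VV[0]=[1, 1, 0]
Event 2: LOCAL 2: VV[2][2]++ -> VV[2]=[0, 0, 1]
Event 3: LOCAL 1: VV[1][1]++ -> VV[1]=[0, 2, 0]
Event 4: SEND 2->0: VV[2][2]++ -> VV[2]=[0, 0, 2], msg_vec=[0, 0, 2]; VV[0]=max(VV[0],msg_vec) then VV[0][0]++ -> VV[0]=[2, 1, 2]
Event 5: LOCAL 2: VV[2][2]++ -> VV[2]=[0, 0, 3]
Event 6: SEND 1->2: VV[1][1]++ -> VV[1]=[0, 3, 0], msg_vec=[0, 3, 0]; VV[2]=max(VV[2],msg_vec) then VV[2][2]++ -> VV[2]=[0, 3, 4]
Event 7: LOCAL 1: VV[1][1]++ -> VV[1]=[0, 4, 0]
Event 6 stamp: [0, 3, 0]
Event 7 stamp: [0, 4, 0]
[0, 3, 0] <= [0, 4, 0]? True. Equal? False. Happens-before: True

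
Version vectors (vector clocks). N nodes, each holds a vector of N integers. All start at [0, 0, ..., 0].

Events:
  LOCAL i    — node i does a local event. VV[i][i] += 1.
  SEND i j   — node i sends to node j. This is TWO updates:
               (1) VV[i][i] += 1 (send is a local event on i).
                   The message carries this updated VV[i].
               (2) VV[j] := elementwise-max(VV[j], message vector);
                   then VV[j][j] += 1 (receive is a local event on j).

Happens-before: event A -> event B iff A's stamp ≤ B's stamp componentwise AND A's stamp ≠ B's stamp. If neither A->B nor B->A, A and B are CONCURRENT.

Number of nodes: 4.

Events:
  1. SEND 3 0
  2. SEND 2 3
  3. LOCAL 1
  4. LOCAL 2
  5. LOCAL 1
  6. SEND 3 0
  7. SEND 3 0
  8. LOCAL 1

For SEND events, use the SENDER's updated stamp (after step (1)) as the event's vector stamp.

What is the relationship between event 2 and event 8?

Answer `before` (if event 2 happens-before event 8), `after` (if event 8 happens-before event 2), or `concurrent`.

Answer: concurrent

Derivation:
Initial: VV[0]=[0, 0, 0, 0]
Initial: VV[1]=[0, 0, 0, 0]
Initial: VV[2]=[0, 0, 0, 0]
Initial: VV[3]=[0, 0, 0, 0]
Event 1: SEND 3->0: VV[3][3]++ -> VV[3]=[0, 0, 0, 1], msg_vec=[0, 0, 0, 1]; VV[0]=max(VV[0],msg_vec) then VV[0][0]++ -> VV[0]=[1, 0, 0, 1]
Event 2: SEND 2->3: VV[2][2]++ -> VV[2]=[0, 0, 1, 0], msg_vec=[0, 0, 1, 0]; VV[3]=max(VV[3],msg_vec) then VV[3][3]++ -> VV[3]=[0, 0, 1, 2]
Event 3: LOCAL 1: VV[1][1]++ -> VV[1]=[0, 1, 0, 0]
Event 4: LOCAL 2: VV[2][2]++ -> VV[2]=[0, 0, 2, 0]
Event 5: LOCAL 1: VV[1][1]++ -> VV[1]=[0, 2, 0, 0]
Event 6: SEND 3->0: VV[3][3]++ -> VV[3]=[0, 0, 1, 3], msg_vec=[0, 0, 1, 3]; VV[0]=max(VV[0],msg_vec) then VV[0][0]++ -> VV[0]=[2, 0, 1, 3]
Event 7: SEND 3->0: VV[3][3]++ -> VV[3]=[0, 0, 1, 4], msg_vec=[0, 0, 1, 4]; VV[0]=max(VV[0],msg_vec) then VV[0][0]++ -> VV[0]=[3, 0, 1, 4]
Event 8: LOCAL 1: VV[1][1]++ -> VV[1]=[0, 3, 0, 0]
Event 2 stamp: [0, 0, 1, 0]
Event 8 stamp: [0, 3, 0, 0]
[0, 0, 1, 0] <= [0, 3, 0, 0]? False
[0, 3, 0, 0] <= [0, 0, 1, 0]? False
Relation: concurrent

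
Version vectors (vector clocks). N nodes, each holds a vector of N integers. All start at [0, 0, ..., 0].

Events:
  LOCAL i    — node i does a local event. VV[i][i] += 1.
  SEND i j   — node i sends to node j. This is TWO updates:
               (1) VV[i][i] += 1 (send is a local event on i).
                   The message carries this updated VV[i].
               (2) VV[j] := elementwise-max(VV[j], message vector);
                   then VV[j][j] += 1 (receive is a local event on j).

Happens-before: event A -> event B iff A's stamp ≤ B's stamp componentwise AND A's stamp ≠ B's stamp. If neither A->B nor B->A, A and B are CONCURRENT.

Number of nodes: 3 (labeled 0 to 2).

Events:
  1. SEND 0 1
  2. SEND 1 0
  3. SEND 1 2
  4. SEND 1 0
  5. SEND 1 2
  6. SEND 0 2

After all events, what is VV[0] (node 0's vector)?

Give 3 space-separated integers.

Answer: 4 4 0

Derivation:
Initial: VV[0]=[0, 0, 0]
Initial: VV[1]=[0, 0, 0]
Initial: VV[2]=[0, 0, 0]
Event 1: SEND 0->1: VV[0][0]++ -> VV[0]=[1, 0, 0], msg_vec=[1, 0, 0]; VV[1]=max(VV[1],msg_vec) then VV[1][1]++ -> VV[1]=[1, 1, 0]
Event 2: SEND 1->0: VV[1][1]++ -> VV[1]=[1, 2, 0], msg_vec=[1, 2, 0]; VV[0]=max(VV[0],msg_vec) then VV[0][0]++ -> VV[0]=[2, 2, 0]
Event 3: SEND 1->2: VV[1][1]++ -> VV[1]=[1, 3, 0], msg_vec=[1, 3, 0]; VV[2]=max(VV[2],msg_vec) then VV[2][2]++ -> VV[2]=[1, 3, 1]
Event 4: SEND 1->0: VV[1][1]++ -> VV[1]=[1, 4, 0], msg_vec=[1, 4, 0]; VV[0]=max(VV[0],msg_vec) then VV[0][0]++ -> VV[0]=[3, 4, 0]
Event 5: SEND 1->2: VV[1][1]++ -> VV[1]=[1, 5, 0], msg_vec=[1, 5, 0]; VV[2]=max(VV[2],msg_vec) then VV[2][2]++ -> VV[2]=[1, 5, 2]
Event 6: SEND 0->2: VV[0][0]++ -> VV[0]=[4, 4, 0], msg_vec=[4, 4, 0]; VV[2]=max(VV[2],msg_vec) then VV[2][2]++ -> VV[2]=[4, 5, 3]
Final vectors: VV[0]=[4, 4, 0]; VV[1]=[1, 5, 0]; VV[2]=[4, 5, 3]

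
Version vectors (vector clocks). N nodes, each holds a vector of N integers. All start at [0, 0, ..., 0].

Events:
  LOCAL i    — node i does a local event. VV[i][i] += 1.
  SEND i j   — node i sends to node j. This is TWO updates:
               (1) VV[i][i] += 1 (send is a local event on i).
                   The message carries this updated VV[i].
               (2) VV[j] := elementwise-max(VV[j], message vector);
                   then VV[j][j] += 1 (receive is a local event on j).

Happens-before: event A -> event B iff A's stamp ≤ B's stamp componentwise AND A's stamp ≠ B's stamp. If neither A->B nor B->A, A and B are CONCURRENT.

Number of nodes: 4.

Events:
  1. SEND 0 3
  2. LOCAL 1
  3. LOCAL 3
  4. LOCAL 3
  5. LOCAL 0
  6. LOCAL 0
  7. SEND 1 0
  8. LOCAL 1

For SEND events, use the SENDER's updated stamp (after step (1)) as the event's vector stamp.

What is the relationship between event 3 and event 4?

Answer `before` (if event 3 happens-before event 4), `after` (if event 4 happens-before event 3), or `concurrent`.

Initial: VV[0]=[0, 0, 0, 0]
Initial: VV[1]=[0, 0, 0, 0]
Initial: VV[2]=[0, 0, 0, 0]
Initial: VV[3]=[0, 0, 0, 0]
Event 1: SEND 0->3: VV[0][0]++ -> VV[0]=[1, 0, 0, 0], msg_vec=[1, 0, 0, 0]; VV[3]=max(VV[3],msg_vec) then VV[3][3]++ -> VV[3]=[1, 0, 0, 1]
Event 2: LOCAL 1: VV[1][1]++ -> VV[1]=[0, 1, 0, 0]
Event 3: LOCAL 3: VV[3][3]++ -> VV[3]=[1, 0, 0, 2]
Event 4: LOCAL 3: VV[3][3]++ -> VV[3]=[1, 0, 0, 3]
Event 5: LOCAL 0: VV[0][0]++ -> VV[0]=[2, 0, 0, 0]
Event 6: LOCAL 0: VV[0][0]++ -> VV[0]=[3, 0, 0, 0]
Event 7: SEND 1->0: VV[1][1]++ -> VV[1]=[0, 2, 0, 0], msg_vec=[0, 2, 0, 0]; VV[0]=max(VV[0],msg_vec) then VV[0][0]++ -> VV[0]=[4, 2, 0, 0]
Event 8: LOCAL 1: VV[1][1]++ -> VV[1]=[0, 3, 0, 0]
Event 3 stamp: [1, 0, 0, 2]
Event 4 stamp: [1, 0, 0, 3]
[1, 0, 0, 2] <= [1, 0, 0, 3]? True
[1, 0, 0, 3] <= [1, 0, 0, 2]? False
Relation: before

Answer: before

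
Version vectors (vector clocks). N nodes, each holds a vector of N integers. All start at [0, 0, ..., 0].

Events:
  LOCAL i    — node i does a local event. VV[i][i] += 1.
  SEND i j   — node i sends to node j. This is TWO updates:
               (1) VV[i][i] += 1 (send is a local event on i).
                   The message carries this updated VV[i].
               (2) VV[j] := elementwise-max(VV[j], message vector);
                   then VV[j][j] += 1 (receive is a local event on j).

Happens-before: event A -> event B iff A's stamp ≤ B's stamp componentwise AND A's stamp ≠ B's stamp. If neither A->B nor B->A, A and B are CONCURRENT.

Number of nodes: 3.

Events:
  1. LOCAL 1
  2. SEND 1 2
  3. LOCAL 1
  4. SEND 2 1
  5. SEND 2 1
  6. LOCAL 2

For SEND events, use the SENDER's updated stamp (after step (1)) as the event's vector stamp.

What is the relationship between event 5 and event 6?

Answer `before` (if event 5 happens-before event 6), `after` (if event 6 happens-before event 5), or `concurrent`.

Answer: before

Derivation:
Initial: VV[0]=[0, 0, 0]
Initial: VV[1]=[0, 0, 0]
Initial: VV[2]=[0, 0, 0]
Event 1: LOCAL 1: VV[1][1]++ -> VV[1]=[0, 1, 0]
Event 2: SEND 1->2: VV[1][1]++ -> VV[1]=[0, 2, 0], msg_vec=[0, 2, 0]; VV[2]=max(VV[2],msg_vec) then VV[2][2]++ -> VV[2]=[0, 2, 1]
Event 3: LOCAL 1: VV[1][1]++ -> VV[1]=[0, 3, 0]
Event 4: SEND 2->1: VV[2][2]++ -> VV[2]=[0, 2, 2], msg_vec=[0, 2, 2]; VV[1]=max(VV[1],msg_vec) then VV[1][1]++ -> VV[1]=[0, 4, 2]
Event 5: SEND 2->1: VV[2][2]++ -> VV[2]=[0, 2, 3], msg_vec=[0, 2, 3]; VV[1]=max(VV[1],msg_vec) then VV[1][1]++ -> VV[1]=[0, 5, 3]
Event 6: LOCAL 2: VV[2][2]++ -> VV[2]=[0, 2, 4]
Event 5 stamp: [0, 2, 3]
Event 6 stamp: [0, 2, 4]
[0, 2, 3] <= [0, 2, 4]? True
[0, 2, 4] <= [0, 2, 3]? False
Relation: before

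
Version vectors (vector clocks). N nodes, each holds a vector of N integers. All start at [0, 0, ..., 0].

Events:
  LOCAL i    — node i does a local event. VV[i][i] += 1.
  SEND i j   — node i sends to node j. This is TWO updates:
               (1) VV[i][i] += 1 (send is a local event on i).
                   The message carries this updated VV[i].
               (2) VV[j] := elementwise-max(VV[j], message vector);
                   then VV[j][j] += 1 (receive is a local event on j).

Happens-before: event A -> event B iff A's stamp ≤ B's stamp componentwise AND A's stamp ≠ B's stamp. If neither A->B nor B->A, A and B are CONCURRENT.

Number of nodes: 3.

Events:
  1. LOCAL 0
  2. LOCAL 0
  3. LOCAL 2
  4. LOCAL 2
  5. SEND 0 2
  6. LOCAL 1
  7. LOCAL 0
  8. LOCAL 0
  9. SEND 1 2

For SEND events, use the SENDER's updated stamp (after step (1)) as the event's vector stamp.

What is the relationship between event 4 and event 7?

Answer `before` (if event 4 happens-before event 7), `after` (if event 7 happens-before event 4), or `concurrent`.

Initial: VV[0]=[0, 0, 0]
Initial: VV[1]=[0, 0, 0]
Initial: VV[2]=[0, 0, 0]
Event 1: LOCAL 0: VV[0][0]++ -> VV[0]=[1, 0, 0]
Event 2: LOCAL 0: VV[0][0]++ -> VV[0]=[2, 0, 0]
Event 3: LOCAL 2: VV[2][2]++ -> VV[2]=[0, 0, 1]
Event 4: LOCAL 2: VV[2][2]++ -> VV[2]=[0, 0, 2]
Event 5: SEND 0->2: VV[0][0]++ -> VV[0]=[3, 0, 0], msg_vec=[3, 0, 0]; VV[2]=max(VV[2],msg_vec) then VV[2][2]++ -> VV[2]=[3, 0, 3]
Event 6: LOCAL 1: VV[1][1]++ -> VV[1]=[0, 1, 0]
Event 7: LOCAL 0: VV[0][0]++ -> VV[0]=[4, 0, 0]
Event 8: LOCAL 0: VV[0][0]++ -> VV[0]=[5, 0, 0]
Event 9: SEND 1->2: VV[1][1]++ -> VV[1]=[0, 2, 0], msg_vec=[0, 2, 0]; VV[2]=max(VV[2],msg_vec) then VV[2][2]++ -> VV[2]=[3, 2, 4]
Event 4 stamp: [0, 0, 2]
Event 7 stamp: [4, 0, 0]
[0, 0, 2] <= [4, 0, 0]? False
[4, 0, 0] <= [0, 0, 2]? False
Relation: concurrent

Answer: concurrent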